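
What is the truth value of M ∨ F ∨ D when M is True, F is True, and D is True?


M = True, F = True, D = True
Step 1: M ∨ F = True OR True = True
Step 2: True ∨ D = True OR True = True
OR is true when at least one operand is true.

True


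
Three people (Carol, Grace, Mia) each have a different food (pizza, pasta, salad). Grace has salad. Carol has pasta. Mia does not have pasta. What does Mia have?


From clues:
  Carol → pasta
  Grace → salad
By elimination, Mia gets the remaining.

pizza


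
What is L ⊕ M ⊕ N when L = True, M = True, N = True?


L = True, M = True, N = True
Step 1: L ⊕ M = True XOR True = False
Step 2: False ⊕ N = False XOR True = True
XOR is true when an odd number of operands are true.

True


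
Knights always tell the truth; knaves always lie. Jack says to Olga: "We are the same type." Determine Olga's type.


Jack says: "We are the same type."
Case 1: Jack is a Knight (truth-teller)
  Statement is true → they ARE the same → Olga is also a Knight
Case 2: Jack is a Knave (liar)
  Statement is false → they are NOT the same → Olga is a Knight
In both cases, Olga is a Knight.

Knight


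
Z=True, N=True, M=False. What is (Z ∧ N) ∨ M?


Z = True, N = True, M = False
Expression: (Z ∧ N) ∨ M
Step 1: Z ∧ N = True AND True = True
Step 2: (True) ∨ M = True OR False = True

True


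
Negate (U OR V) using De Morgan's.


De Morgan's law: ¬(P ∨ Q) ≡ ¬P ∧ ¬Q
¬(U ∨ V) = ¬U ∧ ¬V

¬U ∧ ¬V


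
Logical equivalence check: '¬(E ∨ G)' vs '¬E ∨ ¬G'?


Expression 1: ¬(E ∨ G)
Expression 2: ¬E ∨ ¬G
Truth table (E G | Expr1 Expr2):
  T T |   F     F
  T F |   F     T   ← differ
  F T |   F     T   ← differ
  F F |   T     T
Counterexample: E=T, G=F gives Expr1 = F but Expr2 = T, so the expressions are NOT logically equivalent.

No


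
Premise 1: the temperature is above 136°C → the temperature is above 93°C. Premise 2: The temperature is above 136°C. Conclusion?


Modus ponens: P → Q, P ⊢ Q
P: the temperature is above 136°C
Q: the temperature is above 93°C
We have P → Q and P is true.
By modus ponens, Q must be true.

The temperature is above 93°C


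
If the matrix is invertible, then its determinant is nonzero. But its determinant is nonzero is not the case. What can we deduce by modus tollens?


Modus tollens: P → Q, ¬Q ⊢ ¬P
P: the matrix is invertible
Q: its determinant is nonzero
We have P → Q and Q is false.
By modus tollens, P must be false.

It is not the case that the matrix is invertible


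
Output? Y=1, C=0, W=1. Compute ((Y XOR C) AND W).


Y XOR C = 1^0 = 1
1 AND 1 = 1

1


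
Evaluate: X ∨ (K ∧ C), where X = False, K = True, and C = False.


X = False, K = True, C = False
Step 1: K ∧ C = True AND False = False
Step 2: X ∨ False = False OR False = False
AND evaluated first (higher precedence); then OR applied.

False


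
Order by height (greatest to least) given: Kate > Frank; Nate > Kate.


Constraints: Kate > Frank; Nate > Kate
Method: at each step, the next-highest is the one remaining person who never appears on the smaller side of a constraint between remaining people.
  Step 1: remaining {Frank, Kate, Nate}; on the smaller side: {Frank, Kate} → Nate is next (Nate > Kate).
  Step 2: remaining {Frank, Kate}; on the smaller side: {Frank} → Kate is next (Kate > Frank).
  Step 3: only Frank remains → lowest.
Final ranking (highest to lowest):

Nate > Kate > Frank


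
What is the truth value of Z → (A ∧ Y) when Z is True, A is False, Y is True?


Z = True, A = False, Y = True
Step 1: A ∧ Y = False AND True = False
Step 2: Z → (False): false only when Z=True and consequent=False.
Result: False

False


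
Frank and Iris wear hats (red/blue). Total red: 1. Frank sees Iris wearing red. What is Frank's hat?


Total red = 1, Iris = red
Red accounted for: 1
Remaining for Frank: 0
Frank's hat is blue.

blue


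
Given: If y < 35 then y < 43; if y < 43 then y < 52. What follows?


Hypothetical syllogism: P → Q, Q → R ⊢ P → R
Premise 1: y < 35 → y < 43
Premise 2: y < 43 → y < 52
Chain the implications: the middle term (y < 43) links the two.
Conclusion: If y < 35, then y < 52.

If y < 35, then y < 52.


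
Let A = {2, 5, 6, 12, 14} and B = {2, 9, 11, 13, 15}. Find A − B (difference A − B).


A = {2, 5, 6, 12, 14}
B = {2, 9, 11, 13, 15}
Operation: difference A − B
In A but not B: 5, 6, 12, 14

{5, 6, 12, 14}


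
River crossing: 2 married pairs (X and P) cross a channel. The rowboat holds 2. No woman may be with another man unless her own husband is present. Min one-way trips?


Label couples X and P.
1. WX+WP → (far: WX,WP; near: HX,HP)
2. WX ←   (far: WP; near: HX,HP,WX)
3. HX+HP → (far: HX,HP,WP; near: WX)
4. HX ←   (far: HP,WP; near: HX,WX)  — HX returns, since WX is alone on near bank
5. HX+WX → (far: all four; near: empty)
Every state respects the constraint.
Minimum trips = 5

5


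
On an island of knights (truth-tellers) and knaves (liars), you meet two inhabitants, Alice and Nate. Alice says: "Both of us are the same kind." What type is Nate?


Alice says: "Both of us are the same kind."
Case 1: Alice is a Knight (truth-teller)
  Statement is true → they ARE the same → Nate is also a Knight
Case 2: Alice is a Knave (liar)
  Statement is false → they are NOT the same → Nate is a Knight
In both cases, Nate is a Knight.

Knight


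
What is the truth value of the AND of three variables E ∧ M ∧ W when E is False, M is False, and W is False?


E = False, M = False, W = False
Step 1: E ∧ M = False AND False = False
Step 2: (False) ∧ W = (False) AND False = False
AND is true only when ALL operands are true.

False


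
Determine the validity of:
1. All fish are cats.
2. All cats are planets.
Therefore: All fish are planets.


Premise 1: All fish are cats.
Premise 2: All cats are planets.
Conclusion: All fish are planets.
Barbara syllogism (AAA-1): All A are B, All B are C → All A are C.
Middle term (cats) distributed in premise 2.

Valid


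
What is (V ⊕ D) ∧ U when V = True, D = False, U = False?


V = True, D = False, U = False
Step 1: V ⊕ D = True XOR False = True
Step 2: True ∧ U = True AND False = False
XOR true when exactly one of V,D is true; then AND with U.

False


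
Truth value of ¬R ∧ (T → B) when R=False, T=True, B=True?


R = False, T = True, B = True
Expression: ¬R ∧ (T → B)
Step 1: ¬R = NOT False = True
Step 2: T → B = True → True (false only if T=True, B=False) = True
Step 3: (True) ∧ (True) = True AND True = True

True


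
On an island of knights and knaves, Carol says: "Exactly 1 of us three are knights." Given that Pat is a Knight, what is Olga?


Carol claims exactly 1 knights among Carol, Pat, Olga.
Given: Pat is a Knight.

Case 1: Carol is a Knight (tells truth)
  Then exactly 1 of the three are knights.
  Counting Carol, Pat: 2 knight(s) so far. Need -1 more → impossible.
Case 2: Carol is a Knave (lies)
  Then the count is NOT 1.
  If Olga = Knave, count = 1 = 1 → claim would be true, contradicts lie.
  If Olga = Knight, count = 2 ≠ 1 → lie confirmed ✓

Olga is a Knight.

Knight


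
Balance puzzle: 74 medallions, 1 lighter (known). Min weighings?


Each weighing has 3 outcomes (left heavy / balance / right heavy), so k weighings distinguish at most 3^k cases; splitting into three near-equal groups achieves this.
Need 3^k ≥ 74: 3^3 = 27 < 74 ≤ 3^4 = 81
k = ⌈log₃(74)⌉ = 4

4


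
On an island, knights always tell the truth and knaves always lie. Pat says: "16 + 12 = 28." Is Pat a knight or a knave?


Statement: "16 + 12 = 28."
Actual: 16 + 12 = 28
Claimed: 28
Statement is TRUE → Pat tells the truth → Knight

Knight


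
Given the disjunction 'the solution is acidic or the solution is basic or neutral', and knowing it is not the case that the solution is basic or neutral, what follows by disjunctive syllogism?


Disjunctive syllogism: P ∨ Q, ¬P ⊢ Q
Disjunction: the solution is acidic ∨ the solution is basic or neutral
We know it is not the case that the solution is basic or neutral.
By disjunctive syllogism, the other disjunct must be true.

The solution is acidic


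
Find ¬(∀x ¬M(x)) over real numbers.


Original: ∀x ¬M(x)
Rule: ¬∀→∃, ¬∃→∀, negate predicate.
Negation: ∃x M(x)

∃x M(x)


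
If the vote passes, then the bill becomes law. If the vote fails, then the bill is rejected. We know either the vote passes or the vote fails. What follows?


Constructive dilemma: (P → Q) ∧ (R → S), P ∨ R ⊢ Q ∨ S
Premise 1: the vote passes → the bill becomes law
Premise 2: the vote fails → the bill is rejected
Premise 3: the vote passes ∨ the vote fails
Case 1: Assuming the vote passes, then by Premise 1, the bill becomes law.
Case 2: Assuming the vote fails, then by Premise 2, the bill is rejected.
Since one of the vote passes or the vote fails must hold, we get the bill becomes law or the bill is rejected.

The bill becomes law or the bill is rejected.


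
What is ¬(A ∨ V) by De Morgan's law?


De Morgan's law: ¬(P ∨ Q) ≡ ¬P ∧ ¬Q
¬(A ∨ V) = ¬A ∧ ¬V

¬A ∧ ¬V


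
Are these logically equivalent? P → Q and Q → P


Expression 1: P → Q
Expression 2: Q → P
Truth table (P Q | Expr1 Expr2):
  T T |   T     T
  T F |   F     T   ← differ
  F T |   T     F   ← differ
  F F |   T     T
Counterexample: P=T, Q=F gives Expr1 = F but Expr2 = T, so the expressions are NOT logically equivalent.

No


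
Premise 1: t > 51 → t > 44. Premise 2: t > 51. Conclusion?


Modus ponens: P → Q, P ⊢ Q
P: t > 51
Q: t > 44
We have P → Q and P is true.
By modus ponens, Q must be true.

t > 44


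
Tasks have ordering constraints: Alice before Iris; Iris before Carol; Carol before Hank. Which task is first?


Constraints: Alice before Iris; Iris before Carol; Carol before Hank
The first task can have nothing scheduled before it, so it must never appear on the right of a 'before'.
Tasks appearing after some 'before': Iris, Carol, Hank.
The only task not in that list is Alice → it is first.

Alice


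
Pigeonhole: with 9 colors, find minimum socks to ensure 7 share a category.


Pigeonhole: to guarantee k in one of n categories, need (k-1)×n + 1.
k = 7, n = 9
Minimum = (7-1) × 9 + 1 = 6 × 9 + 1

55


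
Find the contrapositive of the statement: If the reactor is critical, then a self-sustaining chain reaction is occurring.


Original: If the reactor is critical, then a self-sustaining chain reaction is occurring
Contrapositive: If ¬Q, then ¬P
Negate Q: not (a self-sustaining chain reaction is occurring)
Negate P: not (the reactor is critical)

If not (a self-sustaining chain reaction is occurring), then not (the reactor is critical).


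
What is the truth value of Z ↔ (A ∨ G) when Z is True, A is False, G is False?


Z = True, A = False, G = False
Step 1: A ∨ G = False OR False = False
Step 2: Z ↔ (False): true when both sides have same truth value.
Result: True ↔ False = False

False


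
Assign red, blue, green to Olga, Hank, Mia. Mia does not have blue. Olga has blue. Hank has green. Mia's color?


From clues:
  Olga → blue
  Hank → green
By elimination, Mia gets the remaining.

red


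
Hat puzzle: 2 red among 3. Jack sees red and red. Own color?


Total red = 2, seen red = 2
Own red = 2 - 2 = 0
Jack's hat is blue.

blue


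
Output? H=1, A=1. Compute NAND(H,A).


H AND A = 1
NOT(1) = 0

0


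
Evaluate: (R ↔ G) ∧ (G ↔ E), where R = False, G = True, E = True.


R = False, G = True, E = True
Step 1: R ↔ G is true when R and G have the same value. Result: False
Step 2: G ↔ E is true when G and E have the same value. Result: True
Step 3: False ∧ True = False

False


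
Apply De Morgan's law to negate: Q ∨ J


De Morgan's law: ¬(P ∨ Q) ≡ ¬P ∧ ¬Q
¬(Q ∨ J) = ¬Q ∧ ¬J

¬Q ∧ ¬J


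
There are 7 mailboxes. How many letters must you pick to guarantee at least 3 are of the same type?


Pigeonhole: to guarantee k in one of n categories, need (k-1)×n + 1.
k = 3, n = 7
Minimum = (3-1) × 7 + 1 = 2 × 7 + 1

15


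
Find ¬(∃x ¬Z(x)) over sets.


Original: ∃x ¬Z(x)
Rule: ¬∀→∃, ¬∃→∀, negate predicate.
Negation: ∀x Z(x)

∀x Z(x)


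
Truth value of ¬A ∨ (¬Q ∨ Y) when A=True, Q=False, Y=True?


A = True, Q = False, Y = True
Expression: ¬A ∨ (¬Q ∨ Y)
Step 1: ¬Q = NOT False = True
Step 2: ¬Q ∨ Y = True OR True = True
Step 3: ¬A = NOT True = False
Step 4: (False) ∨ (True) = False OR True = True

True


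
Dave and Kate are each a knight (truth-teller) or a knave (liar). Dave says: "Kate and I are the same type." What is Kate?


Dave says: "Kate and I are the same type."
Case 1: Dave is a Knight (truth-teller)
  Statement is true → they ARE the same → Kate is also a Knight
Case 2: Dave is a Knave (liar)
  Statement is false → they are NOT the same → Kate is a Knight
In both cases, Kate is a Knight.

Knight


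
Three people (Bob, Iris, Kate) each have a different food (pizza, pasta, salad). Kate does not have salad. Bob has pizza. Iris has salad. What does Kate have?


From clues:
  Iris → salad
  Bob → pizza
By elimination, Kate gets the remaining.

pasta


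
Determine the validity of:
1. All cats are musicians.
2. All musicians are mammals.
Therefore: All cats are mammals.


Premise 1: All cats are musicians.
Premise 2: All musicians are mammals.
Conclusion: All cats are mammals.
Barbara syllogism (AAA-1): All A are B, All B are C → All A are C.
Middle term (musicians) distributed in premise 2.

Valid


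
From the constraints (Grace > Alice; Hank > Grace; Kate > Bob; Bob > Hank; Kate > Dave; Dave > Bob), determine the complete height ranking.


Constraints: Grace > Alice; Hank > Grace; Kate > Bob; Bob > Hank; Kate > Dave; Dave > Bob
Method: at each step, the next-highest is the one remaining person who never appears on the smaller side of a constraint between remaining people.
  Step 1: remaining {Kate, Grace, Alice, Bob, Dave, Hank}; on the smaller side: {Grace, Alice, Bob, Dave, Hank} → Kate is next (Kate > Bob; Kate > Dave).
  Step 2: remaining {Grace, Alice, Bob, Dave, Hank}; on the smaller side: {Grace, Alice, Bob, Hank} → Dave is next (Dave > Bob).
  Step 3: remaining {Grace, Alice, Bob, Hank}; on the smaller side: {Grace, Alice, Hank} → Bob is next (Bob > Hank).
  Step 4: remaining {Grace, Alice, Hank}; on the smaller side: {Grace, Alice} → Hank is next (Hank > Grace).
  Step 5: remaining {Grace, Alice}; on the smaller side: {Alice} → Grace is next (Grace > Alice).
  Step 6: only Alice remains → lowest.
Final ranking (highest to lowest):

Kate > Dave > Bob > Hank > Grace > Alice


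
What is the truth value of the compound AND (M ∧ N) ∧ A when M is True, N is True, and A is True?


M = True, N = True, A = True
Step 1: M ∧ N = True AND True = True
Step 2: True ∧ A = True AND True = True
AND is true only when ALL operands are true.

True


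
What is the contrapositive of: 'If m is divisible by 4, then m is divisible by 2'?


Original: If m is divisible by 4, then m is divisible by 2
Contrapositive: If ¬Q, then ¬P
Negate Q: not (m is divisible by 2)
Negate P: not (m is divisible by 4)

If not (m is divisible by 2), then not (m is divisible by 4).


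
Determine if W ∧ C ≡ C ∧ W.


Expression 1: W ∧ C
Expression 2: C ∧ W
Truth table (W C | Expr1 Expr2):
  T T |   T     T
  T F |   F     F
  F T |   F     F
  F F |   F     F
All 4 rows agree, so the expressions are logically equivalent.

Yes


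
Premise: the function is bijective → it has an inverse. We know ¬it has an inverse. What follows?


Modus tollens: P → Q, ¬Q ⊢ ¬P
P: the function is bijective
Q: it has an inverse
We have P → Q and Q is false.
By modus tollens, P must be false.

It is not the case that the function is bijective


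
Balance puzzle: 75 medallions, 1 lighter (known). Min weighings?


Each weighing has 3 outcomes (left heavy / balance / right heavy), so k weighings distinguish at most 3^k cases; splitting into three near-equal groups achieves this.
Need 3^k ≥ 75: 3^3 = 27 < 75 ≤ 3^4 = 81
k = ⌈log₃(75)⌉ = 4

4


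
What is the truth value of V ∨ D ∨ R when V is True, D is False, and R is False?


V = True, D = False, R = False
Step 1: V ∨ D = True OR False = True
Step 2: True ∨ R = True OR False = True
OR is true when at least one operand is true.

True


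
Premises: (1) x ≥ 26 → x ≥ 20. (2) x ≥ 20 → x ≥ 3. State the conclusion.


Hypothetical syllogism: P → Q, Q → R ⊢ P → R
Premise 1: x ≥ 26 → x ≥ 20
Premise 2: x ≥ 20 → x ≥ 3
Chain the implications: the middle term (x ≥ 20) links the two.
Conclusion: If x ≥ 26, then x ≥ 3.

If x ≥ 26, then x ≥ 3.


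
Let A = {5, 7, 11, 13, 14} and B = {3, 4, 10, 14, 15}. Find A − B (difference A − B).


A = {5, 7, 11, 13, 14}
B = {3, 4, 10, 14, 15}
Operation: difference A − B
In A but not B: 5, 7, 11, 13

{5, 7, 11, 13}


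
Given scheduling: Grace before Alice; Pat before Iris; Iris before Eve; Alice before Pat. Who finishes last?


Constraints: Grace before Alice; Pat before Iris; Iris before Eve; Alice before Pat
The last task can have nothing scheduled after it, so it must never appear on the left of a 'before'.
Tasks appearing before some other task: Grace, Pat, Iris, Alice.
The only task not in that list is Eve → it is last.

Eve


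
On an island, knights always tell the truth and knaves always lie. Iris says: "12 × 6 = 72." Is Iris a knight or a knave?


Statement: "12 × 6 = 72."
Actual: 12 × 6 = 72
Claimed: 72
Statement is TRUE → Iris tells the truth → Knight

Knight


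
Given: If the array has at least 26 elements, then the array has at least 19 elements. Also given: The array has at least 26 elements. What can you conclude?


Modus ponens: P → Q, P ⊢ Q
P: the array has at least 26 elements
Q: the array has at least 19 elements
We have P → Q and P is true.
By modus ponens, Q must be true.

The array has at least 19 elements


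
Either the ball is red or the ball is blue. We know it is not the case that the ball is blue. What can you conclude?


Disjunctive syllogism: P ∨ Q, ¬P ⊢ Q
Disjunction: the ball is red ∨ the ball is blue
We know it is not the case that the ball is blue.
By disjunctive syllogism, the other disjunct must be true.

The ball is red


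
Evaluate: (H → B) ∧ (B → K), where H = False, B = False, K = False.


H = False, B = False, K = False
Step 1: H → B is false only when H=True and B=False. Result: True
Step 2: B → K is false only when B=True and K=False. Result: True
Step 3: True ∧ True = True

True


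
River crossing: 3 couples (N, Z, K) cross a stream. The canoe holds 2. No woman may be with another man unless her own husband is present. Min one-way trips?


Label couples N, Z, K (H = husband, W = wife).
Counting alone: 6 people, the canoe carries 2 and someone must bring it back, so each round trip nets at most +1 on the far side until the last crossing → at least 9 trips. The jealousy constraint makes 9 impossible; the shortest valid schedule has 11:
1. WN+WZ →  (far: WN,WZ; near: HN,HZ,HK,WK)
2. WN ←       (far: WZ; near: HN,HZ,HK,WN,WK)
3. WN+WK →  (far: WN,WZ,WK; near: HN,HZ,HK)
4. WN ←       (far: WZ,WK; near: HN,HZ,HK,WN)
5. HZ+HK →  (far: HZ,WZ,HK,WK; near: HN,WN)
6. HZ+WZ ←  (far: HK,WK; near: HN,WN,HZ,WZ)
7. HN+HZ →  (far: HN,HZ,HK,WK; near: WN,WZ)
8. WK ←       (far: HN,HZ,HK; near: WN,WZ,WK)
9. WN+WZ →  (far: HN,WN,HZ,WZ,HK; near: WK)
10. HK ←      (far: HN,WN,HZ,WZ; near: HK,WK)
11. HK+WK → (far: all six; near: empty)
In every state each wife is either with her husband or with no other man.
Minimum trips = 11

11


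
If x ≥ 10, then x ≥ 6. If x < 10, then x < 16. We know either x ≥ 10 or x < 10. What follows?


Constructive dilemma: (P → Q) ∧ (R → S), P ∨ R ⊢ Q ∨ S
Premise 1: x ≥ 10 → x ≥ 6
Premise 2: x < 10 → x < 16
Premise 3: x ≥ 10 ∨ x < 10
Case 1: Assuming x ≥ 10, then by Premise 1, x ≥ 6.
Case 2: Assuming x < 10, then by Premise 2, x < 16.
Since one of x ≥ 10 or x < 10 must hold, we get x ≥ 6 or x < 16.

x ≥ 6 or x < 16.


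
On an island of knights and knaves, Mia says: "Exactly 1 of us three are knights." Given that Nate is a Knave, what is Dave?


Mia claims exactly 1 knights among Mia, Nate, Dave.
Given: Nate is a Knave.

Case 1: Mia is a Knight (tells truth)
  Then exactly 1 of the three are knights.
  Counting Mia, Nate: 1 knight(s) so far. Need 0 more → Dave = Knave.
Case 2: Mia is a Knave (lies)
  Then the count is NOT 1.
  If Dave = Knight, count = 1 = 1 → claim would be true, contradicts lie.
  If Dave = Knave, count = 0 ≠ 1 → lie confirmed ✓

Dave is a Knave.

Knave


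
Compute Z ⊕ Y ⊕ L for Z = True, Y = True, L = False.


Z = True, Y = True, L = False
Step 1: Z ⊕ Y = True XOR True = False
Step 2: False ⊕ L = False XOR False = False
XOR is true when an odd number of operands are true.

False


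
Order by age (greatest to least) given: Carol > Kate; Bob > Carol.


Constraints: Carol > Kate; Bob > Carol
Method: at each step, the next-highest is the one remaining person who never appears on the smaller side of a constraint between remaining people.
  Step 1: remaining {Carol, Bob, Kate}; on the smaller side: {Carol, Kate} → Bob is next (Bob > Carol).
  Step 2: remaining {Carol, Kate}; on the smaller side: {Kate} → Carol is next (Carol > Kate).
  Step 3: only Kate remains → lowest.
Final ranking (highest to lowest):

Bob > Carol > Kate


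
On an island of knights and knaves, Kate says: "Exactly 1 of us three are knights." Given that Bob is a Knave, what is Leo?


Kate claims exactly 1 knights among Kate, Bob, Leo.
Given: Bob is a Knave.

Case 1: Kate is a Knight (tells truth)
  Then exactly 1 of the three are knights.
  Counting Kate, Bob: 1 knight(s) so far. Need 0 more → Leo = Knave.
Case 2: Kate is a Knave (lies)
  Then the count is NOT 1.
  If Leo = Knight, count = 1 = 1 → claim would be true, contradicts lie.
  If Leo = Knave, count = 0 ≠ 1 → lie confirmed ✓

Leo is a Knave.

Knave


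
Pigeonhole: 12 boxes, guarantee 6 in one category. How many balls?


Pigeonhole: to guarantee k in one of n categories, need (k-1)×n + 1.
k = 6, n = 12
Minimum = (6-1) × 12 + 1 = 5 × 12 + 1

61


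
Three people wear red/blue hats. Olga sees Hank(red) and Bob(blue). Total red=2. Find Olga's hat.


Total red = 2, seen red = 1
Own red = 2 - 1 = 1
Olga's hat is red.

red


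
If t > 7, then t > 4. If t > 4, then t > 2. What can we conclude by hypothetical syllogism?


Hypothetical syllogism: P → Q, Q → R ⊢ P → R
Premise 1: t > 7 → t > 4
Premise 2: t > 4 → t > 2
Chain the implications: the middle term (t > 4) links the two.
Conclusion: If t > 7, then t > 2.

If t > 7, then t > 2.


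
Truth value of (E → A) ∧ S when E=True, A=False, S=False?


E = True, A = False, S = False
Expression: (E → A) ∧ S
Step 1: E → A = True → False (false only if E=True, A=False) = False
Step 2: (False) ∧ S = False AND False = False

False


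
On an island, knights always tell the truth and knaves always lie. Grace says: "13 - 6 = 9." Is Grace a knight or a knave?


Statement: "13 - 6 = 9."
Actual: 13 - 6 = 7
Claimed: 9
Statement is FALSE → Grace lies → Knave

Knave


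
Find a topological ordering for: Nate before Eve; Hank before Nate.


Constraints: Nate before Eve; Hank before Nate
Method: repeatedly schedule the remaining task that has no remaining task required before it.
  Step 1: remaining {Eve, Nate, Hank}; every task except Hank still has a predecessor pending → schedule Hank.
  Step 2: remaining {Eve, Nate}; every task except Nate still has a predecessor pending → schedule Nate.
  Step 3: only Eve remains → schedule Eve.
Resulting order:

Hank → Nate → Eve


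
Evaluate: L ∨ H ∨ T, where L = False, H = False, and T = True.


L = False, H = False, T = True
Step 1: L ∨ H = False OR False = False
Step 2: False ∨ T = False OR True = True
OR is true when at least one operand is true.

True


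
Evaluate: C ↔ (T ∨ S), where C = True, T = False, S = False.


C = True, T = False, S = False
Step 1: T ∨ S = False OR False = False
Step 2: C ↔ (False): true when both sides have same truth value.
Result: True ↔ False = False

False


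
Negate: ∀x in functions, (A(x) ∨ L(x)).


Original: ∀x (A(x) ∨ L(x))
Rule: ¬∀→∃, ¬∃→∀, negate predicate.
Negation: ∃x (¬A(x) ∧ ¬L(x))

∃x (¬A(x) ∧ ¬L(x))


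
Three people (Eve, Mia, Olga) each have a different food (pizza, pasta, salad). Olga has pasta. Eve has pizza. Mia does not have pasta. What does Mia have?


From clues:
  Olga → pasta
  Eve → pizza
By elimination, Mia gets the remaining.

salad


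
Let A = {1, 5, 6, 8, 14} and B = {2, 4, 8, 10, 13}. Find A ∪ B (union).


A = {1, 5, 6, 8, 14}
B = {2, 4, 8, 10, 13}
Operation: union
All elements combined: 1, 2, 4, 5, 6, 8, 10, 13, 14

{1, 2, 4, 5, 6, 8, 10, 13, 14}


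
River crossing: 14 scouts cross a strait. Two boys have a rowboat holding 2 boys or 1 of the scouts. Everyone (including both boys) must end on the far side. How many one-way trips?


Per crossing of one of the scouts: boys→, one←, one of the scouts→, one← = 4 trips
14 × 4 = 56, + 1 final boys→ = 57
Minimum trips = 57

57


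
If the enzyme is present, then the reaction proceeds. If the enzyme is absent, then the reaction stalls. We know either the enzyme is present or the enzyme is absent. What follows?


Constructive dilemma: (P → Q) ∧ (R → S), P ∨ R ⊢ Q ∨ S
Premise 1: the enzyme is present → the reaction proceeds
Premise 2: the enzyme is absent → the reaction stalls
Premise 3: the enzyme is present ∨ the enzyme is absent
Case 1: Assuming the enzyme is present, then by Premise 1, the reaction proceeds.
Case 2: Assuming the enzyme is absent, then by Premise 2, the reaction stalls.
Since one of the enzyme is present or the enzyme is absent must hold, we get the reaction proceeds or the reaction stalls.

The reaction proceeds or the reaction stalls.


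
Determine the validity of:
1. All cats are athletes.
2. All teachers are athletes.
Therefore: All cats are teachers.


Premise 1: All cats are athletes.
Premise 2: All teachers are athletes.
Conclusion: All cats are teachers.
Fallacy: undistributed middle. athletes is predicate in both.
Counterexample: cats and teachers could be disjoint subsets of athletes.

Invalid


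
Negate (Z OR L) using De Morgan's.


De Morgan's law: ¬(P ∨ Q) ≡ ¬P ∧ ¬Q
¬(Z ∨ L) = ¬Z ∧ ¬L

¬Z ∧ ¬L


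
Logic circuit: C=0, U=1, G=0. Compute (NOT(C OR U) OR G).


C OR U = 1
NOT(1) = 0
0 OR 0 = 0

0


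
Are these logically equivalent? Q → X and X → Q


Expression 1: Q → X
Expression 2: X → Q
Truth table (Q X | Expr1 Expr2):
  T T |   T     T
  T F |   F     T   ← differ
  F T |   T     F   ← differ
  F F |   T     T
Counterexample: Q=T, X=F gives Expr1 = F but Expr2 = T, so the expressions are NOT logically equivalent.

No


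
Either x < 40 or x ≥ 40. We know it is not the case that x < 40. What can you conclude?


Disjunctive syllogism: P ∨ Q, ¬P ⊢ Q
Disjunction: x < 40 ∨ x ≥ 40
We know it is not the case that x < 40.
By disjunctive syllogism, the other disjunct must be true.

x ≥ 40


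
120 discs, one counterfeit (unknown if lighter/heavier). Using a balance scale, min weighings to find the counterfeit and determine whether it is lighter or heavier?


Let n = 120. 240 possibilities (n discs × lighter/heavier); each weighing has 3 outcomes.
Bound for k weighings: say the first weighing puts j discs on each pan. If it tips, the 2j weighed discs remain suspects (each with a known direction) and k-1 weighings give 3^(k-1) outcomes; 3^(k-1) is odd, so 2j ≤ 3^(k-1) - 1. If it balances, the n - 2j unweighed discs remain with direction unknown: 2(n - 2j) ≤ 3^(k-1) - 1 by the same parity argument. Adding, n ≤ (3^(k-1) - 1) + (3^(k-1) - 1)/2 = (3^k - 3)/2, and the classical three-group strategy achieves this (3 discs in 2 weighings, 12 in 3, 39 in 4, 120 in 5).
So we need the smallest k with (3^k - 3)/2 ≥ 120.
k = 4: (3^4 - 3)/2 = 39 < 120 ✗
k = 5: (3^5 - 3)/2 = 120 ≥ 120 ✓

5


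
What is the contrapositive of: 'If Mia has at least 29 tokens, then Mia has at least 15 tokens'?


Original: If Mia has at least 29 tokens, then Mia has at least 15 tokens
Contrapositive: If ¬Q, then ¬P
Negate Q: not (Mia has at least 15 tokens)
Negate P: not (Mia has at least 29 tokens)

If not (Mia has at least 15 tokens), then not (Mia has at least 29 tokens).


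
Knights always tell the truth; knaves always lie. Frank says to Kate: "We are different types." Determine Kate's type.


Frank says: "We are different types."
Case 1: Frank is a Knight (truth-teller)
  Statement is true → they ARE different → Kate is a Knave
Case 2: Frank is a Knave (liar)
  Statement is false → they are NOT different → Kate is a Knave
In both cases, Kate is a Knave.

Knave


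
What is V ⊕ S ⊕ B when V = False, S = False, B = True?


V = False, S = False, B = True
Step 1: V ⊕ S = False XOR False = False
Step 2: False ⊕ B = False XOR True = True
XOR is true when an odd number of operands are true.

True


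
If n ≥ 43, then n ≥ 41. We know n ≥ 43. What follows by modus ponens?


Modus ponens: P → Q, P ⊢ Q
P: n ≥ 43
Q: n ≥ 41
We have P → Q and P is true.
By modus ponens, Q must be true.

n ≥ 41


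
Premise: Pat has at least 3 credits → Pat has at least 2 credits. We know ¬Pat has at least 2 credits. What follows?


Modus tollens: P → Q, ¬Q ⊢ ¬P
P: Pat has at least 3 credits
Q: Pat has at least 2 credits
We have P → Q and Q is false.
By modus tollens, P must be false.

It is not the case that Pat has at least 3 credits


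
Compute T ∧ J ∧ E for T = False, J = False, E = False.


T = False, J = False, E = False
Step 1: T ∧ J = False AND False = False
Step 2: (False) ∧ E = (False) AND False = False
AND is true only when ALL operands are true.

False


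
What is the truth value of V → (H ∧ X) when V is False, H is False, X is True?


V = False, H = False, X = True
Step 1: H ∧ X = False AND True = False
Step 2: V → (False): false only when V=True and consequent=False.
Result: True

True


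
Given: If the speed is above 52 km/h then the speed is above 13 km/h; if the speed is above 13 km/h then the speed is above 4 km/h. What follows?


Hypothetical syllogism: P → Q, Q → R ⊢ P → R
Premise 1: the speed is above 52 km/h → the speed is above 13 km/h
Premise 2: the speed is above 13 km/h → the speed is above 4 km/h
Chain the implications: the middle term (the speed is above 13 km/h) links the two.
Conclusion: If the speed is above 52 km/h, then the speed is above 4 km/h.

If the speed is above 52 km/h, then the speed is above 4 km/h.


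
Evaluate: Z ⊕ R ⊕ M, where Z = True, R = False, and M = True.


Z = True, R = False, M = True
Step 1: Z ⊕ R = True XOR False = True
Step 2: True ⊕ M = True XOR True = False
XOR is true when an odd number of operands are true.

False


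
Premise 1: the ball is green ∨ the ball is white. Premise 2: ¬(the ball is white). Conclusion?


Disjunctive syllogism: P ∨ Q, ¬P ⊢ Q
Disjunction: the ball is green ∨ the ball is white
We know it is not the case that the ball is white.
By disjunctive syllogism, the other disjunct must be true.

The ball is green


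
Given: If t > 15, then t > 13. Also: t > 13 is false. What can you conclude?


Modus tollens: P → Q, ¬Q ⊢ ¬P
P: t > 15
Q: t > 13
We have P → Q and Q is false.
By modus tollens, P must be false.

It is not the case that t > 15


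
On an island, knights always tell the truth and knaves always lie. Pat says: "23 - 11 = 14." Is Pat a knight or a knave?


Statement: "23 - 11 = 14."
Actual: 23 - 11 = 12
Claimed: 14
Statement is FALSE → Pat lies → Knave

Knave


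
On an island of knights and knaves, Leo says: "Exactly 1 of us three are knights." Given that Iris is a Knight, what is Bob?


Leo claims exactly 1 knights among Leo, Iris, Bob.
Given: Iris is a Knight.

Case 1: Leo is a Knight (tells truth)
  Then exactly 1 of the three are knights.
  Counting Leo, Iris: 2 knight(s) so far. Need -1 more → impossible.
Case 2: Leo is a Knave (lies)
  Then the count is NOT 1.
  If Bob = Knave, count = 1 = 1 → claim would be true, contradicts lie.
  If Bob = Knight, count = 2 ≠ 1 → lie confirmed ✓

Bob is a Knight.

Knight


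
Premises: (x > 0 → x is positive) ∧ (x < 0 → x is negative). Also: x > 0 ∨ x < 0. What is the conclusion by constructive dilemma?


Constructive dilemma: (P → Q) ∧ (R → S), P ∨ R ⊢ Q ∨ S
Premise 1: x > 0 → x is positive
Premise 2: x < 0 → x is negative
Premise 3: x > 0 ∨ x < 0
Case 1: Assuming x > 0, then by Premise 1, x is positive.
Case 2: Assuming x < 0, then by Premise 2, x is negative.
Since one of x > 0 or x < 0 must hold, we get x is positive or x is negative.

x is positive or x is negative.


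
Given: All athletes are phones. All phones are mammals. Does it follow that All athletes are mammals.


Premise 1: All athletes are phones.
Premise 2: All phones are mammals.
Conclusion: All athletes are mammals.
Barbara syllogism (AAA-1): All A are B, All B are C → All A are C.
Middle term (phones) distributed in premise 2.

Valid


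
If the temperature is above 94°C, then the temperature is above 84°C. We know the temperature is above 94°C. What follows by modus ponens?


Modus ponens: P → Q, P ⊢ Q
P: the temperature is above 94°C
Q: the temperature is above 84°C
We have P → Q and P is true.
By modus ponens, Q must be true.

The temperature is above 84°C


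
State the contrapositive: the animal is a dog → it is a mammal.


Original: If the animal is a dog, then it is a mammal
Contrapositive: If ¬Q, then ¬P
Negate Q: not (it is a mammal)
Negate P: not (the animal is a dog)

If not (it is a mammal), then not (the animal is a dog).


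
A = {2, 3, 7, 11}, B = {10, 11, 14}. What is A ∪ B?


A = {2, 3, 7, 11}
B = {10, 11, 14}
Operation: union
All elements combined: 2, 3, 7, 10, 11, 14

{2, 3, 7, 10, 11, 14}


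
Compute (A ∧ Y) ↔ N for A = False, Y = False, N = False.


A = False, Y = False, N = False
Step 1: A ∧ Y = False AND False = False
Step 2: (False) ↔ N: true when both sides have same truth value.
Result: False ↔ False = True

True


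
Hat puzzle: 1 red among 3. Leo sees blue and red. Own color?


Total red = 1, seen red = 1
Own red = 1 - 1 = 0
Leo's hat is blue.

blue


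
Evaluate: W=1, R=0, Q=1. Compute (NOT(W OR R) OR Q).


W OR R = 1
NOT(1) = 0
0 OR 1 = 1

1


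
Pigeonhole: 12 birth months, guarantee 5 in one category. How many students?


Pigeonhole: to guarantee k in one of n categories, need (k-1)×n + 1.
k = 5, n = 12
Minimum = (5-1) × 12 + 1 = 4 × 12 + 1

49


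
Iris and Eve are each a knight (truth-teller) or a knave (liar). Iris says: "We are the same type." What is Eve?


Iris says: "We are the same type."
Case 1: Iris is a Knight (truth-teller)
  Statement is true → they ARE the same → Eve is also a Knight
Case 2: Iris is a Knave (liar)
  Statement is false → they are NOT the same → Eve is a Knight
In both cases, Eve is a Knight.

Knight


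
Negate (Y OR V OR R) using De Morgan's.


De Morgan's law: ¬(P ∨ Q ∨ R) ≡ ¬P ∧ ¬Q ∧ ¬R
¬(Y ∨ V ∨ R) = ¬Y ∧ ¬V ∧ ¬R

¬Y ∧ ¬V ∧ ¬R


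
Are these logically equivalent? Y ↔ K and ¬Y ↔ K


Expression 1: Y ↔ K
Expression 2: ¬Y ↔ K
Truth table (Y K | Expr1 Expr2):
  T T |   T     F   ← differ
  T F |   F     T   ← differ
  F T |   F     T   ← differ
  F F |   T     F   ← differ
Counterexample: Y=T, K=T gives Expr1 = T but Expr2 = F, so the expressions are NOT logically equivalent.

No


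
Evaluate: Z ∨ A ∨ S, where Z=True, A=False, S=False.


Z = True, A = False, S = False
Expression: Z ∨ A ∨ S
Step 1: Z ∨ A = True OR False = True
Step 2: (True) ∨ S = True OR False = True

True


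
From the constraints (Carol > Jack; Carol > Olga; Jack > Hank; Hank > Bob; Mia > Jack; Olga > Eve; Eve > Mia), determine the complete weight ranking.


Constraints: Carol > Jack; Carol > Olga; Jack > Hank; Hank > Bob; Mia > Jack; Olga > Eve; Eve > Mia
Method: at each step, the next-highest is the one remaining person who never appears on the smaller side of a constraint between remaining people.
  Step 1: remaining {Mia, Jack, Bob, Eve, Hank, Olga, Carol}; on the smaller side: {Mia, Jack, Bob, Eve, Hank, Olga} → Carol is next (Carol > Jack; Carol > Olga).
  Step 2: remaining {Mia, Jack, Bob, Eve, Hank, Olga}; on the smaller side: {Mia, Jack, Bob, Eve, Hank} → Olga is next (Olga > Eve).
  Step 3: remaining {Mia, Jack, Bob, Eve, Hank}; on the smaller side: {Mia, Jack, Bob, Hank} → Eve is next (Eve > Mia).
  Step 4: remaining {Mia, Jack, Bob, Hank}; on the smaller side: {Jack, Bob, Hank} → Mia is next (Mia > Jack).
  Step 5: remaining {Jack, Bob, Hank}; on the smaller side: {Bob, Hank} → Jack is next (Jack > Hank).
  Step 6: remaining {Bob, Hank}; on the smaller side: {Bob} → Hank is next (Hank > Bob).
  Step 7: only Bob remains → lowest.
Final ranking (highest to lowest):

Carol > Olga > Eve > Mia > Jack > Hank > Bob


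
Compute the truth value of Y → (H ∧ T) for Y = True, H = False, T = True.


Y = True, H = False, T = True
Step 1: H ∧ T = False AND True = False
Step 2: Y → (False): false only when Y=True and consequent=False.
Result: False

False


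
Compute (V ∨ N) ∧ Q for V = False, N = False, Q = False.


V = False, N = False, Q = False
Step 1: V ∨ N = False OR False = False
Step 2: False ∧ Q = False AND False = False
OR is true when at least one operand is true; AND requires both.

False


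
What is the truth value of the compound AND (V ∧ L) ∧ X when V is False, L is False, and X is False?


V = False, L = False, X = False
Step 1: V ∧ L = False AND False = False
Step 2: False ∧ X = False AND False = False
AND is true only when ALL operands are true.

False


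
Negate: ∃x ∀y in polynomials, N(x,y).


Original: ∃x ∀y N(x,y)
Rule: ¬∀→∃, ¬∃→∀, negate predicate.
Negation: ∀x ∃y ¬N(x,y)

∀x ∃y ¬N(x,y)


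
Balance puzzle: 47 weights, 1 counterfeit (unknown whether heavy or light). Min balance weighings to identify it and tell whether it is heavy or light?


Let n = 47. 94 possibilities (n weights × lighter/heavier); each weighing has 3 outcomes.
Bound for k weighings: say the first weighing puts j weights on each pan. If it tips, the 2j weighed weights remain suspects (each with a known direction) and k-1 weighings give 3^(k-1) outcomes; 3^(k-1) is odd, so 2j ≤ 3^(k-1) - 1. If it balances, the n - 2j unweighed weights remain with direction unknown: 2(n - 2j) ≤ 3^(k-1) - 1 by the same parity argument. Adding, n ≤ (3^(k-1) - 1) + (3^(k-1) - 1)/2 = (3^k - 3)/2, and the classical three-group strategy achieves this (3 weights in 2 weighings, 12 in 3, 39 in 4, 120 in 5).
So we need the smallest k with (3^k - 3)/2 ≥ 47.
k = 4: (3^4 - 3)/2 = 39 < 47 ✗
k = 5: (3^5 - 3)/2 = 120 ≥ 47 ✓

5


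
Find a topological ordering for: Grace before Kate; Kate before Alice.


Constraints: Grace before Kate; Kate before Alice
Method: repeatedly schedule the remaining task that has no remaining task required before it.
  Step 1: remaining {Grace, Alice, Kate}; every task except Grace still has a predecessor pending → schedule Grace.
  Step 2: remaining {Alice, Kate}; every task except Kate still has a predecessor pending → schedule Kate.
  Step 3: only Alice remains → schedule Alice.
Resulting order:

Grace → Kate → Alice
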